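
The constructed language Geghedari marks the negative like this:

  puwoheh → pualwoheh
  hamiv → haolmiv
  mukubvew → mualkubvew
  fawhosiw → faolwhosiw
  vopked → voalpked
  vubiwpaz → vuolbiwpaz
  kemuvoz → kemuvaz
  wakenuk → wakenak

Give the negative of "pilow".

"pilow" has last vowel 'o'. The one such stem in the data (kemuvoz → kemuvaz) changes the last vowel to 'a' (as does wakenuk), so the same rule applies.
So pilow → pilaw.

pilaw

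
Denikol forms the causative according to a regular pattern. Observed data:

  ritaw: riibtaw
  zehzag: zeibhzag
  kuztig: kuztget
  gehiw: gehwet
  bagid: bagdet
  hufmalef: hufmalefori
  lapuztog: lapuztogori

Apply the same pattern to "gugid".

gugdet

zehzag and kuztig both end in -g yet inflect differently (zeibhzag, kuztget), so the final letter is not what conditions the rule; the last vowel is.
"gugid" has last vowel 'i'. The stems whose last vowel is 'i' (kuztig → kuztget, gehiw → gehwet, bagid → bagdet) delete the last vowel and add -et.
The other patterns: stems whose last vowel is 'a' insert -ib- after the first vowel; stems whose last vowel is 'e' or 'o' add -ori.
So gugid → gugdet.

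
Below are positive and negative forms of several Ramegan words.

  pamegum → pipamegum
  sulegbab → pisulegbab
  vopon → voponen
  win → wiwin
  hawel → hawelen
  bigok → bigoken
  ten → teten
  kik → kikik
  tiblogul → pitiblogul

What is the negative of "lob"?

"lob" has 1 vowel. The stems with 1 vowel (ten → teten, kik → kikik, win → wiwin) repeat the first consonant+vowel as a prefix.
The other patterns: stems with 2 vowels add -en; stems with 3 vowels add the prefix pi-.
So lob → lolob.

lolob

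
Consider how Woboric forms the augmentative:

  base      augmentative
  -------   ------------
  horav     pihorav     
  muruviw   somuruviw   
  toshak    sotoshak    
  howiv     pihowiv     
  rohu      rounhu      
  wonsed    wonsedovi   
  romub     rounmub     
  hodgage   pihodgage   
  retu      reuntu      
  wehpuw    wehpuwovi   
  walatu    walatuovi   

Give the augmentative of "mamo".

"mamo" begins with m-. The one such stem in the data (muruviw → somuruviw) adds the prefix so-, so the same rule applies.
So mamo → somamo.

somamo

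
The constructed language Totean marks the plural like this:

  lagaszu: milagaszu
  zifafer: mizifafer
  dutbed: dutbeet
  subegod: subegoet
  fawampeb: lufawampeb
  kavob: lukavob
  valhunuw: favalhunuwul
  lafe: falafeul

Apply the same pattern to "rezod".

zifafer and dutbed both have last vowel 'e' yet inflect differently (mizifafer, dutbeet), so the last vowel is not what conditions the rule; the final letter is.
"rezod" ends in -d. The stems ending in -d (dutbed → dutbeet, subegod → subegoet) drop the final letter and add -et.
The other patterns: stems ending in -r or -u add the prefix mi-; stems ending in -b add the prefix lu-; stems ending in -e or -w add fa- … -ul around the stem.
So rezod → rezoet.

rezoet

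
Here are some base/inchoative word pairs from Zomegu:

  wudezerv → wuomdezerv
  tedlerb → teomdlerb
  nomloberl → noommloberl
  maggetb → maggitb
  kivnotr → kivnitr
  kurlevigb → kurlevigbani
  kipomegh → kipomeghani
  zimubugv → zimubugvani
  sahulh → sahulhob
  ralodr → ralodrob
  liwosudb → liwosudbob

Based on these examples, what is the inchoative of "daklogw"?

daklogwani

tedlerb and maggetb both end in -b yet inflect differently (teomdlerb, maggitb), so the final letter is not what conditions the rule; the second-to-last letter is.
"daklogw" has second-to-last letter 'g'. The stems whose second-to-last letter is 'g' (kurlevigb → kurlevigbani, kipomegh → kipomeghani, zimubugv → zimubugvani) add -ani.
So daklogw → daklogwani.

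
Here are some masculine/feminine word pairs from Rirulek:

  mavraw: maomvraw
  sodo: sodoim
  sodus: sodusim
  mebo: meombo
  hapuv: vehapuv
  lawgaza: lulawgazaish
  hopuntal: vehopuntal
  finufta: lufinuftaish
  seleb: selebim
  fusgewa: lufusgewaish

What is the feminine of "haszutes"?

vehaszutes

sodo and mebo both end in -o yet inflect differently (sodoim, meombo), so the final letter is not what conditions the rule; the first letter is.
"haszutes" begins with h-. The stems beginning with h- (hapuv → vehapuv, hopuntal → vehopuntal) add the prefix ve-.
The other patterns: stems beginning with f- or l- add lu- … -ish around the stem; stems beginning with s- add -im; stems beginning with m- insert -om- after the first vowel.
So haszutes → vehaszutes.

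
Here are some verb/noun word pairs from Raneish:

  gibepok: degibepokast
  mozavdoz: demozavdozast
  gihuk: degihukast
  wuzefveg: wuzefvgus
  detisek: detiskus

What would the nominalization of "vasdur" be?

gibepok and detisek both end in -k yet inflect differently (degibepokast, detiskus), so the final letter is not what conditions the rule; the last vowel is.
"vasdur" has last vowel 'u'. The one such stem in the data (gihuk → degihukast) adds de- … -ast around the stem, so the same rule applies.
The other pattern: stems whose last vowel is 'e' delete the last vowel and add -us.
So vasdur → devasdurast.

devasdurast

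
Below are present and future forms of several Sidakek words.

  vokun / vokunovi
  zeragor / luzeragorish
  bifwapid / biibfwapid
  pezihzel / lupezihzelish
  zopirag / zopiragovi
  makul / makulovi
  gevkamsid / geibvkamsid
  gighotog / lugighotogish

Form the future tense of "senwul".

senwulovi

makul and pezihzel both end in -l yet inflect differently (makulovi, lupezihzelish), so the final letter is not what conditions the rule; the last vowel is.
"senwul" has last vowel 'u'. The stems whose last vowel is 'u' (vokun → vokunovi, makul → makulovi) add -ovi.
So senwul → senwulovi.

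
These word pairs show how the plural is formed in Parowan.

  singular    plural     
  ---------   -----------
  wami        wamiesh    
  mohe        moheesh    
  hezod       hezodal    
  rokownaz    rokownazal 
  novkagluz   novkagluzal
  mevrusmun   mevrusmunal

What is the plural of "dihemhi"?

dihemhiesh

mohe and mevrusmun both begin with m- yet inflect differently (moheesh, mevrusmunal), so the first letter is not what conditions the rule; whether the stem ends in a vowel or a consonant is.
"dihemhi" ends in a vowel. The stems ending in a vowel (wami → wamiesh, mohe → moheesh) add -esh.
The other pattern: stems ending in a consonant add -al.
So dihemhi → dihemhiesh.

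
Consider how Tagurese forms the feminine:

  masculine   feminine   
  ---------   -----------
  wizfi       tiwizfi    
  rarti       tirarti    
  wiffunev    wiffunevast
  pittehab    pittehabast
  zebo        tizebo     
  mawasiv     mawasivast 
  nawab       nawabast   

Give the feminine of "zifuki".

tizifuki

mawasiv and wizfi both have last vowel 'i' yet inflect differently (mawasivast, tiwizfi), so the last vowel is not what conditions the rule; whether the stem ends in a vowel or a consonant is.
"zifuki" ends in a vowel. The stems ending in a vowel (wizfi → tiwizfi, rarti → tirarti, zebo → tizebo) add the prefix ti-.
So zifuki → tizifuki.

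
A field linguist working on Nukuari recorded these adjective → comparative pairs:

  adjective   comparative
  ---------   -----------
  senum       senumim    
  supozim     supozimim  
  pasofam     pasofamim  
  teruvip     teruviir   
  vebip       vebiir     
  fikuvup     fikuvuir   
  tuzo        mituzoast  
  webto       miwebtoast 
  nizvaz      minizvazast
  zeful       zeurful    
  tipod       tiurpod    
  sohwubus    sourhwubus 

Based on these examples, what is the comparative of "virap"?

virair

supozim and teruvip both have last vowel 'i' yet inflect differently (supozimim, teruviir), so the last vowel is not what conditions the rule; the final letter is.
"virap" ends in -p. The stems ending in -p (teruvip → teruviir, vebip → vebiir, fikuvup → fikuvuir) drop the final letter and add -ir.
The other patterns: stems ending in -m add -im; stems ending in -o or -z add mi- … -ast around the stem; stems ending in -d, -l or -s insert -ur- after the first vowel.
So virap → virair.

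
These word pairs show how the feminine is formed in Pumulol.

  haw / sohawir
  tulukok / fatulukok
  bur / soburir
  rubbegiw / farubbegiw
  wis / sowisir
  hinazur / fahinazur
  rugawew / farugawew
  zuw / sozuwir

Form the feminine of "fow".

rubbegiw and haw both end in -w yet inflect differently (farubbegiw, sohawir), so the final letter is not what conditions the rule; the number of vowels is.
"fow" has 1 vowel. The stems with 1 vowel (haw → sohawir, bur → soburir, wis → sowisir) add so- … -ir around the stem.
The other pattern: stems with 3 vowels add the prefix fa-.
So fow → sofowir.

sofowir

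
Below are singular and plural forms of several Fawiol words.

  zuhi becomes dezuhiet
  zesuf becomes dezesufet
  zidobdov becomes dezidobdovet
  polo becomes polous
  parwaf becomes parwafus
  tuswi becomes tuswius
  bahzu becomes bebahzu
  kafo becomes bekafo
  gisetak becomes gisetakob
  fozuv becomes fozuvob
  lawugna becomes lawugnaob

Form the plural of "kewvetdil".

"kewvetdil" begins with k-. The one such stem in the data (kafo → bekafo) adds the prefix be-, so the same rule applies.
The other patterns: stems beginning with z- add de- … -et around the stem; stems beginning with p- or t- add -us; stems beginning with f-, g- or l- add -ob.
So kewvetdil → bekewvetdil.

bekewvetdil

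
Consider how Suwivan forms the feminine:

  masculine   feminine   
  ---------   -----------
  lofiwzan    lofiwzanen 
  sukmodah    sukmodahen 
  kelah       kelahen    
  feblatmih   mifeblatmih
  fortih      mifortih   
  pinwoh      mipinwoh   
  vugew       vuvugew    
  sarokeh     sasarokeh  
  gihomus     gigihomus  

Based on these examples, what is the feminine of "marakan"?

marakanen

sukmodah and feblatmih both end in -h yet inflect differently (sukmodahen, mifeblatmih), so the final letter is not what conditions the rule; the last vowel is.
"marakan" has last vowel 'a'. The stems whose last vowel is 'a' (lofiwzan → lofiwzanen, sukmodah → sukmodahen, kelah → kelahen) add -en.
The other patterns: stems whose last vowel is 'i' or 'o' add the prefix mi-; stems whose last vowel is 'e' or 'u' repeat the first consonant+vowel as a prefix.
So marakan → marakanen.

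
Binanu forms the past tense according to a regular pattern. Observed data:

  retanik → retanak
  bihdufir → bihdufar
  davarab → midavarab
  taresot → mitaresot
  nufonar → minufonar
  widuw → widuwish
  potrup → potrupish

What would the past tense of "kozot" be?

bihdufir and nufonar both end in -r yet inflect differently (bihdufar, minufonar), so the final letter is not what conditions the rule; the last vowel is.
"kozot" has last vowel 'o'. The one such stem in the data (taresot → mitaresot) adds the prefix mi-, so the same rule applies.
The other patterns: stems whose last vowel is 'i' change the last vowel to 'a'; stems whose last vowel is 'u' add -ish.
So kozot → mikozot.

mikozot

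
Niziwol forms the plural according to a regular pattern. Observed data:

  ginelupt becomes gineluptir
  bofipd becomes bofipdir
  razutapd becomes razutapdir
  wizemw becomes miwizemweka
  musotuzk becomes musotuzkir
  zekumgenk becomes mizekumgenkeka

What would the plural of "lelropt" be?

lelroptir

musotuzk and zekumgenk both end in -k yet inflect differently (musotuzkir, mizekumgenkeka), so the final letter is not what conditions the rule; the second-to-last letter is.
"lelropt" has second-to-last letter 'p'. The stems whose second-to-last letter is 'p' (ginelupt → gineluptir, bofipd → bofipdir, razutapd → razutapdir) add -ir.
So lelropt → lelroptir.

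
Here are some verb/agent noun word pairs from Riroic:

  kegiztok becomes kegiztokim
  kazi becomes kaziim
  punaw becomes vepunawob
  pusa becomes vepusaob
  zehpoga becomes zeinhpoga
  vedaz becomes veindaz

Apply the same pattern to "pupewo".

pusa and zehpoga both end in -a yet inflect differently (vepusaob, zeinhpoga), so the final letter is not what conditions the rule; the first letter is.
"pupewo" begins with p-. The stems beginning with p- (punaw → vepunawob, pusa → vepusaob) add ve- … -ob around the stem.
The other patterns: stems beginning with k- add -im; stems beginning with v- or z- insert -in- after the first vowel.
So pupewo → vepupewoob.

vepupewoob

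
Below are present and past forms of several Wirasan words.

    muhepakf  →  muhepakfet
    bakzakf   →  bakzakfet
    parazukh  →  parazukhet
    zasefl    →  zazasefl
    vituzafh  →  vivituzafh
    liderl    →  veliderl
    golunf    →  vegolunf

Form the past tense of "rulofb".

parazukh and vituzafh both end in -h yet inflect differently (parazukhet, vivituzafh), so the final letter is not what conditions the rule; the second-to-last letter is.
"rulofb" has second-to-last letter 'f'. The stems whose second-to-last letter is 'f' (zasefl → zazasefl, vituzafh → vivituzafh) repeat the first consonant+vowel as a prefix.
The other patterns: stems whose second-to-last letter is 'k' add -et; stems whose second-to-last letter is 'n' or 'r' add the prefix ve-.
So rulofb → rurulofb.

rurulofb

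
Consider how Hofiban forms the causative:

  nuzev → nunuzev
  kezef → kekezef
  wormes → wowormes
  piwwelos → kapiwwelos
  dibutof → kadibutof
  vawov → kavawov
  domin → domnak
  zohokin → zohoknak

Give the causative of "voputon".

kavoputon

wormes and piwwelos both end in -s yet inflect differently (wowormes, kapiwwelos), so the final letter is not what conditions the rule; the last vowel is.
"voputon" has last vowel 'o'. The stems whose last vowel is 'o' (piwwelos → kapiwwelos, dibutof → kadibutof, vawov → kavawov) add the prefix ka-.
So voputon → kavoputon.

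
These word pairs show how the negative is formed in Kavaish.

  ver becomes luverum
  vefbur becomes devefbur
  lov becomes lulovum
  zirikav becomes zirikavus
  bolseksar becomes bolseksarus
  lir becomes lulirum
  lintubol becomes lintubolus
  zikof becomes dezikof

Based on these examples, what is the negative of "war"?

"war" has 1 vowel. The stems with 1 vowel (lir → lulirum, ver → luverum, lov → lulovum) add lu- … -um around the stem.
The other patterns: stems with 2 vowels add the prefix de-; stems with 3 vowels add -us.
So war → luwarum.

luwarum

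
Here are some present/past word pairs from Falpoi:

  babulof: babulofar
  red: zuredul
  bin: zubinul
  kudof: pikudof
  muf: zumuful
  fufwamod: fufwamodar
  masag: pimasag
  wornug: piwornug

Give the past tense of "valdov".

muf and kudof both end in -f yet inflect differently (zumuful, pikudof), so the final letter is not what conditions the rule; the number of vowels is.
"valdov" has 2 vowels. The stems with 2 vowels (wornug → piwornug, masag → pimasag, kudof → pikudof) add the prefix pi-.
So valdov → pivaldov.

pivaldov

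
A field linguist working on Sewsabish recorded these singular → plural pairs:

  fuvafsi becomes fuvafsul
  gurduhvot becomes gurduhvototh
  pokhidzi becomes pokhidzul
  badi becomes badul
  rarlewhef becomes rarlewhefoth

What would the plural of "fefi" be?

feful

fuvafsi and rarlewhef both have 3 vowels yet inflect differently (fuvafsul, rarlewhefoth), so the number of vowels is not what conditions the rule; the final letter is.
"fefi" ends in -i. The stems ending in -i (fuvafsi → fuvafsul, badi → badul, pokhidzi → pokhidzul) drop the final letter and add -ul.
The other pattern: stems ending in -f or -t add -oth.
So fefi → feful.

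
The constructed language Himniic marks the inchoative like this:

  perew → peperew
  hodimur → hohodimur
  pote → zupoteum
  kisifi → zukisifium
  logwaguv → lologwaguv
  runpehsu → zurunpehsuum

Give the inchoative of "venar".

runpehsu and hodimur both have last vowel 'u' yet inflect differently (zurunpehsuum, hohodimur), so the last vowel is not what conditions the rule; whether the stem ends in a vowel or a consonant is.
"venar" ends in a consonant. The stems ending in a consonant (hodimur → hohodimur, perew → peperew, logwaguv → lologwaguv) repeat the first consonant+vowel as a prefix.
So venar → vevenar.

vevenar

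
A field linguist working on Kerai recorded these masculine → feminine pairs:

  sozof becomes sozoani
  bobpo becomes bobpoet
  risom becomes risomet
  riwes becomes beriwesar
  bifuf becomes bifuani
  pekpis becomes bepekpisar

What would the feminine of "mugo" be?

mugoet

sozof and risom both have last vowel 'o' yet inflect differently (sozoani, risomet), so the last vowel is not what conditions the rule; the final letter is.
"mugo" ends in -o. The one such stem in the data (bobpo → bobpoet) adds -et, so the same rule applies.
So mugo → mugoet.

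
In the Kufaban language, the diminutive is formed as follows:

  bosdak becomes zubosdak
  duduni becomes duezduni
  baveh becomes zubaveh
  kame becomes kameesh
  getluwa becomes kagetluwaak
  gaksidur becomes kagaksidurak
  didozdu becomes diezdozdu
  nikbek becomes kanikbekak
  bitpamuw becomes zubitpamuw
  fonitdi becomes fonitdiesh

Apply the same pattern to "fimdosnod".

fimdosnodesh

bosdak and nikbek both end in -k yet inflect differently (zubosdak, kanikbekak), so the final letter is not what conditions the rule; the first letter is.
"fimdosnod" begins with f-. The one such stem in the data (fonitdi → fonitdiesh) adds -esh, so the same rule applies.
So fimdosnod → fimdosnodesh.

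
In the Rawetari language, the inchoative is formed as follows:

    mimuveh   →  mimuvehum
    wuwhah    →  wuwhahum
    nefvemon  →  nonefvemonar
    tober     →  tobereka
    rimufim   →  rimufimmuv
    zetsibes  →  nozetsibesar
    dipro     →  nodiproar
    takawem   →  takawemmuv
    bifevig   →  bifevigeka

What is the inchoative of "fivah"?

fivahum

"fivah" ends in -h. The stems ending in -h (wuwhah → wuwhahum, mimuveh → mimuvehum) add -um.
The other patterns: stems ending in -g or -r add -eka; stems ending in -m double the final consonant and add -uv; stems ending in -n, -o or -s add no- … -ar around the stem.
So fivah → fivahum.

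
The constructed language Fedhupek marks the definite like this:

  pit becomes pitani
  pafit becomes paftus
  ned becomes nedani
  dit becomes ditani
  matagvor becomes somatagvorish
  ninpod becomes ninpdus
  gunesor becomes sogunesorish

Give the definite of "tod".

todani

dit and pafit both end in -t yet inflect differently (ditani, paftus), so the final letter is not what conditions the rule; the number of vowels is.
"tod" has 1 vowel. The stems with 1 vowel (dit → ditani, ned → nedani, pit → pitani) add -ani.
So tod → todani.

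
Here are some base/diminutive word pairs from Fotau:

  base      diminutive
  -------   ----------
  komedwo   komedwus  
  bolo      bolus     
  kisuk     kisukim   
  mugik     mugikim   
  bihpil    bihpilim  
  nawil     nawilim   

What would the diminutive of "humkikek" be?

"humkikek" ends in -k. The stems ending in -k (kisuk → kisukim, mugik → mugikim) add -im.
The other pattern: stems ending in -o drop the final letter and add -us.
So humkikek → humkikekim.

humkikekim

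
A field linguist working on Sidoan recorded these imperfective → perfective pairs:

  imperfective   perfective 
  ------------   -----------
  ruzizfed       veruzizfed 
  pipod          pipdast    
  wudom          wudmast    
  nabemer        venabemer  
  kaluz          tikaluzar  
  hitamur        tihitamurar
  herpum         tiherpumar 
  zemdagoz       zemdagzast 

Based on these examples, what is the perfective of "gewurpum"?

tigewurpumar

herpum and wudom both end in -m yet inflect differently (tiherpumar, wudmast), so the final letter is not what conditions the rule; the last vowel is.
"gewurpum" has last vowel 'u'. The stems whose last vowel is 'u' (kaluz → tikaluzar, hitamur → tihitamurar, herpum → tiherpumar) add ti- … -ar around the stem.
So gewurpum → tigewurpumar.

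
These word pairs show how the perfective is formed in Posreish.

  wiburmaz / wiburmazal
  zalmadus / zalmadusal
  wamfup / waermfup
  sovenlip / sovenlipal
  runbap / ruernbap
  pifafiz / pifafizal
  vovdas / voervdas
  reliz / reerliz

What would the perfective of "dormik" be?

vovdas and zalmadus both end in -s yet inflect differently (voervdas, zalmadusal), so the final letter is not what conditions the rule; the number of vowels is.
"dormik" has 2 vowels. The stems with 2 vowels (reliz → reerliz, runbap → ruernbap, wamfup → waermfup) insert -er- after the first vowel.
So dormik → doerrmik.

doerrmik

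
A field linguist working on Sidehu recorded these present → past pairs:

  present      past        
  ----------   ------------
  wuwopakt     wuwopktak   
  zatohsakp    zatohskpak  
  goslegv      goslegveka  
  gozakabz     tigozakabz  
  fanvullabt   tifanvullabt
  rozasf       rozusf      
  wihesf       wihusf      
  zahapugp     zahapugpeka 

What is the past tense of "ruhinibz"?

tiruhinibz

"ruhinibz" has second-to-last letter 'b'. The stems whose second-to-last letter is 'b' (fanvullabt → tifanvullabt, gozakabz → tigozakabz) add the prefix ti-.
So ruhinibz → tiruhinibz.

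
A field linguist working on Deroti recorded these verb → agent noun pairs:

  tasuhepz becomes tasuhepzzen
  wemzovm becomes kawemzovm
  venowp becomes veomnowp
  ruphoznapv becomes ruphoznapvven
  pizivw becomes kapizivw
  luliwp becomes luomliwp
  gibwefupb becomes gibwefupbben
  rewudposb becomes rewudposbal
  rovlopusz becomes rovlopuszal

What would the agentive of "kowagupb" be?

kowagupbben

rovlopusz and tasuhepz both end in -z yet inflect differently (rovlopuszal, tasuhepzzen), so the final letter is not what conditions the rule; the second-to-last letter is.
"kowagupb" has second-to-last letter 'p'. The stems whose second-to-last letter is 'p' (ruphoznapv → ruphoznapvven, tasuhepz → tasuhepzzen, gibwefupb → gibwefupbben) double the final consonant and add -en.
So kowagupb → kowagupbben.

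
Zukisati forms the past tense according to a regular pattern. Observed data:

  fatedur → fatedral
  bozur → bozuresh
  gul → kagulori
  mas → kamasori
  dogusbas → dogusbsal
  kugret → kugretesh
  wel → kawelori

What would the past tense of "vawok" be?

vawokesh

mas and dogusbas both end in -s yet inflect differently (kamasori, dogusbsal), so the final letter is not what conditions the rule; the number of vowels is.
"vawok" has 2 vowels. The stems with 2 vowels (bozur → bozuresh, kugret → kugretesh) add -esh.
The other patterns: stems with 1 vowel add ka- … -ori around the stem; stems with 3 vowels delete the last vowel and add -al.
So vawok → vawokesh.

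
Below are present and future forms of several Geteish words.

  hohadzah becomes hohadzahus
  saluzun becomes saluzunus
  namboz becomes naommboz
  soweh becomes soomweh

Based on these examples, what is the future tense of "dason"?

hohadzah and soweh both end in -h yet inflect differently (hohadzahus, soomweh), so the final letter is not what conditions the rule; the number of vowels is.
"dason" has 2 vowels. The stems with 2 vowels (namboz → naommboz, soweh → soomweh) insert -om- after the first vowel.
The other pattern: stems with 3 vowels add -us.
So dason → daomson.

daomson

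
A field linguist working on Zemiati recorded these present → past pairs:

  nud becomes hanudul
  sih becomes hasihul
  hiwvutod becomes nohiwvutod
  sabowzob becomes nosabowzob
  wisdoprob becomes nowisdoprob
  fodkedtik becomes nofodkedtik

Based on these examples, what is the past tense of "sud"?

hasudul

nud and hiwvutod both end in -d yet inflect differently (hanudul, nohiwvutod), so the final letter is not what conditions the rule; the number of vowels is.
"sud" has 1 vowel. The stems with 1 vowel (nud → hanudul, sih → hasihul) add ha- … -ul around the stem.
So sud → hasudul.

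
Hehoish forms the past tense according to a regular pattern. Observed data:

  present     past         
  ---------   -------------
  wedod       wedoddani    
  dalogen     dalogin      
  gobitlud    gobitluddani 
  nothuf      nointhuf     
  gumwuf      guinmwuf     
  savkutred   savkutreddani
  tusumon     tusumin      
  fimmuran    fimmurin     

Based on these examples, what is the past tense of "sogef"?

"sogef" ends in -f. The stems ending in -f (gumwuf → guinmwuf, nothuf → nointhuf) insert -in- after the first vowel.
The other patterns: stems ending in -n change the last vowel to 'i'; stems ending in -d double the final consonant and add -ani.
So sogef → soingef.

soingef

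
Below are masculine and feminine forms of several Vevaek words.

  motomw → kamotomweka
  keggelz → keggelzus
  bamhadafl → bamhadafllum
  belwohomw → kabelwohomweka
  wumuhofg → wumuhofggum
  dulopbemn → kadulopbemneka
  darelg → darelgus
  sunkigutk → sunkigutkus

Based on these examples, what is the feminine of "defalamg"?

"defalamg" has second-to-last letter 'm'. The stems whose second-to-last letter is 'm' (motomw → kamotomweka, belwohomw → kabelwohomweka, dulopbemn → kadulopbemneka) add ka- … -eka around the stem.
So defalamg → kadefalamgeka.

kadefalamgeka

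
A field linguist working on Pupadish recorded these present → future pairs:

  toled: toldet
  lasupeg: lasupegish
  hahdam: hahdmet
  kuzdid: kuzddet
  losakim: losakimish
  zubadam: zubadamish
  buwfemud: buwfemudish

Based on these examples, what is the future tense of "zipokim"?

zipokimish

"zipokim" has 3 vowels. The stems with 3 vowels (zubadam → zubadamish, losakim → losakimish, lasupeg → lasupegish) add -ish.
The other pattern: stems with 2 vowels delete the last vowel and add -et.
So zipokim → zipokimish.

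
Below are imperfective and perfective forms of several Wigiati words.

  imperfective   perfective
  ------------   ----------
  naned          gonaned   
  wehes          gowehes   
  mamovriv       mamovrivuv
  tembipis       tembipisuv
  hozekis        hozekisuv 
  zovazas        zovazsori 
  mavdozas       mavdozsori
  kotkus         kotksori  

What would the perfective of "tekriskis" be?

wehes and tembipis both end in -s yet inflect differently (gowehes, tembipisuv), so the final letter is not what conditions the rule; the last vowel is.
"tekriskis" has last vowel 'i'. The stems whose last vowel is 'i' (mamovriv → mamovrivuv, tembipis → tembipisuv, hozekis → hozekisuv) add -uv.
The other patterns: stems whose last vowel is 'e' add the prefix go-; stems whose last vowel is 'a' or 'u' delete the last vowel and add -ori.
So tekriskis → tekriskisuv.

tekriskisuv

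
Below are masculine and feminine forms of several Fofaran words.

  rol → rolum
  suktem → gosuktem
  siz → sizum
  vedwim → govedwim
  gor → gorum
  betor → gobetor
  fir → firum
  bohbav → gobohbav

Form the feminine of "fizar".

"fizar" has 2 vowels. The stems with 2 vowels (betor → gobetor, bohbav → gobohbav, suktem → gosuktem) add the prefix go-.
The other pattern: stems with 1 vowel add -um.
So fizar → gofizar.

gofizar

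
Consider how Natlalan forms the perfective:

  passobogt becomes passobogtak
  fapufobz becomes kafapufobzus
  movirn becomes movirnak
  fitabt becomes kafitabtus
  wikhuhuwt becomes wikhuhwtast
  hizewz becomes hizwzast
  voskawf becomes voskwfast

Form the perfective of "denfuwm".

"denfuwm" has second-to-last letter 'w'. The stems whose second-to-last letter is 'w' (wikhuhuwt → wikhuhwtast, hizewz → hizwzast, voskawf → voskwfast) delete the last vowel and add -ast.
The other patterns: stems whose second-to-last letter is 'b' add ka- … -us around the stem; stems whose second-to-last letter is 'g' or 'r' add -ak.
So denfuwm → denfwmast.

denfwmast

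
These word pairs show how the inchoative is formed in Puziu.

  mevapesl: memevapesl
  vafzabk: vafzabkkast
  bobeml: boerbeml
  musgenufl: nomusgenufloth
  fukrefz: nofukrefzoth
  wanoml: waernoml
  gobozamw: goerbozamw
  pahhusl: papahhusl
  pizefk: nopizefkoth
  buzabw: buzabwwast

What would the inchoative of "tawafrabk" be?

pahhusl and musgenufl both end in -l yet inflect differently (papahhusl, nomusgenufloth), so the final letter is not what conditions the rule; the second-to-last letter is.
"tawafrabk" has second-to-last letter 'b'. The stems whose second-to-last letter is 'b' (vafzabk → vafzabkkast, buzabw → buzabwwast) double the final consonant and add -ast.
The other patterns: stems whose second-to-last letter is 's' repeat the first consonant+vowel as a prefix; stems whose second-to-last letter is 'f' add no- … -oth around the stem; stems whose second-to-last letter is 'm' insert -er- after the first vowel.
So tawafrabk → tawafrabkkast.

tawafrabkkast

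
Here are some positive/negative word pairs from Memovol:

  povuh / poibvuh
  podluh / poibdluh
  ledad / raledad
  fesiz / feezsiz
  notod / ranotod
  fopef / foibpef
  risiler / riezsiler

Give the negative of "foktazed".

fopef and risiler both have last vowel 'e' yet inflect differently (foibpef, riezsiler), so the last vowel is not what conditions the rule; the final letter is.
"foktazed" ends in -d. The stems ending in -d (ledad → raledad, notod → ranotod) add the prefix ra-.
The other patterns: stems ending in -f or -h insert -ib- after the first vowel; stems ending in -r or -z insert -ez- after the first vowel.
So foktazed → rafoktazed.

rafoktazed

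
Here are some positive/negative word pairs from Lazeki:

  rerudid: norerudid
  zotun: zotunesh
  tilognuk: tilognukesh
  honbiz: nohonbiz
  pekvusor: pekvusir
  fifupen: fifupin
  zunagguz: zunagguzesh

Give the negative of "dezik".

nodezik

"dezik" has last vowel 'i'. The stems whose last vowel is 'i' (rerudid → norerudid, honbiz → nohonbiz) add the prefix no-.
The other patterns: stems whose last vowel is 'u' add -esh; stems whose last vowel is 'e' or 'o' change the last vowel to 'i'.
So dezik → nodezik.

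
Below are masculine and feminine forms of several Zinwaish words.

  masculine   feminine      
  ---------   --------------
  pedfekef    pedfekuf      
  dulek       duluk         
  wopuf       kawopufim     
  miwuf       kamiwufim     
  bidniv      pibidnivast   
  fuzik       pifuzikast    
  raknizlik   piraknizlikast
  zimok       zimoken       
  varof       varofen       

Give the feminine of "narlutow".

narlutowen

pedfekef and wopuf both end in -f yet inflect differently (pedfekuf, kawopufim), so the final letter is not what conditions the rule; the last vowel is.
"narlutow" has last vowel 'o'. The stems whose last vowel is 'o' (zimok → zimoken, varof → varofen) add -en.
The other patterns: stems whose last vowel is 'e' change the last vowel to 'u'; stems whose last vowel is 'u' add ka- … -im around the stem; stems whose last vowel is 'i' add pi- … -ast around the stem.
So narlutow → narlutowen.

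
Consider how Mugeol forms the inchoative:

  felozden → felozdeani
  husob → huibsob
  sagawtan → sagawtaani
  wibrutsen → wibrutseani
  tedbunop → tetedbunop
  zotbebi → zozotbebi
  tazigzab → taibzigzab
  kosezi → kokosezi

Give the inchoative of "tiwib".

"tiwib" ends in -b. The stems ending in -b (husob → huibsob, tazigzab → taibzigzab) insert -ib- after the first vowel.
The other patterns: stems ending in -n drop the final letter and add -ani; stems ending in -i or -p repeat the first consonant+vowel as a prefix.
So tiwib → tiibwib.

tiibwib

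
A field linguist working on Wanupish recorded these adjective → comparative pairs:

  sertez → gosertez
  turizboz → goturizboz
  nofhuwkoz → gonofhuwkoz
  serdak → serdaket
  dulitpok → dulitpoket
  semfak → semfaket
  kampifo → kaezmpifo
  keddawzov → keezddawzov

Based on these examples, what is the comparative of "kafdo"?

kaezfdo

turizboz and dulitpok both have last vowel 'o' yet inflect differently (goturizboz, dulitpoket), so the last vowel is not what conditions the rule; the final letter is.
"kafdo" ends in -o. The one such stem in the data (kampifo → kaezmpifo) inserts -ez- after the first vowel (as does keddawzov), so the same rule applies.
So kafdo → kaezfdo.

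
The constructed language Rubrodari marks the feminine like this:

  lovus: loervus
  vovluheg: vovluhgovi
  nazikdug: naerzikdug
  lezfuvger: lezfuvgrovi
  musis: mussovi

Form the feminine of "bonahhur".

vovluheg and nazikdug both end in -g yet inflect differently (vovluhgovi, naerzikdug), so the final letter is not what conditions the rule; the last vowel is.
"bonahhur" has last vowel 'u'. The stems whose last vowel is 'u' (nazikdug → naerzikdug, lovus → loervus) insert -er- after the first vowel.
The other pattern: stems whose last vowel is 'e' or 'i' delete the last vowel and add -ovi.
So bonahhur → boernahhur.

boernahhur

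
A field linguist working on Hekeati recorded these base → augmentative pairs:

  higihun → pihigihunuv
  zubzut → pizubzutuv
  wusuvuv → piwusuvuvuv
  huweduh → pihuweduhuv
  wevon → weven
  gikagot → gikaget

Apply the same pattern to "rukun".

"rukun" has last vowel 'u'. The stems whose last vowel is 'u' (higihun → pihigihunuv, zubzut → pizubzutuv, wusuvuv → piwusuvuvuv) add pi- … -uv around the stem.
The other pattern: stems whose last vowel is 'o' change the last vowel to 'e'.
So rukun → pirukunuv.

pirukunuv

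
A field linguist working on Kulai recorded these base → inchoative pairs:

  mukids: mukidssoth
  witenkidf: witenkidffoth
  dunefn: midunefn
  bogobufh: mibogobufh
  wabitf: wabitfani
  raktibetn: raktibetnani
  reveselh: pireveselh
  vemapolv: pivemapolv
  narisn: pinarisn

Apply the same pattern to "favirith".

favirithani

"favirith" has second-to-last letter 't'. The stems whose second-to-last letter is 't' (wabitf → wabitfani, raktibetn → raktibetnani) add -ani.
The other patterns: stems whose second-to-last letter is 'd' double the final consonant and add -oth; stems whose second-to-last letter is 'f' add the prefix mi-; stems whose second-to-last letter is 'l' or 's' add the prefix pi-.
So favirith → favirithani.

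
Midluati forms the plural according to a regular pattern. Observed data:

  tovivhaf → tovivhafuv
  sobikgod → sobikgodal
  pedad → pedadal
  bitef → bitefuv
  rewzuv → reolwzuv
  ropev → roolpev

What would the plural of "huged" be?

pedad and tovivhaf both have last vowel 'a' yet inflect differently (pedadal, tovivhafuv), so the last vowel is not what conditions the rule; the final letter is.
"huged" ends in -d. The stems ending in -d (sobikgod → sobikgodal, pedad → pedadal) add -al.
The other patterns: stems ending in -v insert -ol- after the first vowel; stems ending in -f add -uv.
So huged → hugedal.

hugedal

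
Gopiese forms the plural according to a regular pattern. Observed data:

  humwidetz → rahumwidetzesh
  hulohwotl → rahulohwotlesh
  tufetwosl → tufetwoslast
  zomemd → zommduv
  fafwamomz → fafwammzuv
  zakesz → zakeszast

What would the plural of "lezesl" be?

fafwamomz and humwidetz both end in -z yet inflect differently (fafwammzuv, rahumwidetzesh), so the final letter is not what conditions the rule; the second-to-last letter is.
"lezesl" has second-to-last letter 's'. The stems whose second-to-last letter is 's' (tufetwosl → tufetwoslast, zakesz → zakeszast) add -ast.
So lezesl → lezeslast.

lezeslast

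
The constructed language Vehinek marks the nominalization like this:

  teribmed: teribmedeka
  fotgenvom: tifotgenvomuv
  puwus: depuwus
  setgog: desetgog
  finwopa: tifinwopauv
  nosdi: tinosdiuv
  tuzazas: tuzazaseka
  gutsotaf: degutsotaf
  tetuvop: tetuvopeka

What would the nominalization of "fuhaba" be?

tifuhabauv

"fuhaba" begins with f-. The stems beginning with f- (finwopa → tifinwopauv, fotgenvom → tifotgenvomuv) add ti- … -uv around the stem.
The other patterns: stems beginning with t- add -eka; stems beginning with g-, p- or s- add the prefix de-.
So fuhaba → tifuhabauv.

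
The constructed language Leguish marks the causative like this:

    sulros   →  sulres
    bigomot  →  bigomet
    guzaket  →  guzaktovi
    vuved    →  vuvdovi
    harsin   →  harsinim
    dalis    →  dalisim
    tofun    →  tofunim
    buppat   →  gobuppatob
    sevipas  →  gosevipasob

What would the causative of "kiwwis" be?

kiwwisim

"kiwwis" has last vowel 'i'. The stems whose last vowel is 'i' (harsin → harsinim, dalis → dalisim) add -im.
So kiwwis → kiwwisim.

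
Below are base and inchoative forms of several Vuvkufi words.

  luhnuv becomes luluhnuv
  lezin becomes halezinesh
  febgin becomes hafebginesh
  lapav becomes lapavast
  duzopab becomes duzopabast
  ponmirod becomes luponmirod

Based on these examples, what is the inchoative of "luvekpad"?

lapav and luhnuv both end in -v yet inflect differently (lapavast, luluhnuv), so the final letter is not what conditions the rule; the last vowel is.
"luvekpad" has last vowel 'a'. The stems whose last vowel is 'a' (duzopab → duzopabast, lapav → lapavast) add -ast.
So luvekpad → luvekpadast.

luvekpadast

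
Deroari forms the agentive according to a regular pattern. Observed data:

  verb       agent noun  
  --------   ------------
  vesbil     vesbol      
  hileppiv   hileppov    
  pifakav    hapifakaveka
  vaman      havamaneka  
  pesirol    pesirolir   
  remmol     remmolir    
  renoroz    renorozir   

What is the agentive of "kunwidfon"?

kunwidfonir

"kunwidfon" has last vowel 'o'. The stems whose last vowel is 'o' (pesirol → pesirolir, remmol → remmolir, renoroz → renorozir) add -ir.
So kunwidfon → kunwidfonir.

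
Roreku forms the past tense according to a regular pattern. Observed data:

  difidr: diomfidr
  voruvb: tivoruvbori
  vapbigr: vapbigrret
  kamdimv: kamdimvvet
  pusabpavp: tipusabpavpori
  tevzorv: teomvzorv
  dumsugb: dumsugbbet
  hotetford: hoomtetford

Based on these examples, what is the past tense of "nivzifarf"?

"nivzifarf" has second-to-last letter 'r'. The stems whose second-to-last letter is 'r' (tevzorv → teomvzorv, hotetford → hoomtetford) insert -om- after the first vowel.
So nivzifarf → niomvzifarf.

niomvzifarf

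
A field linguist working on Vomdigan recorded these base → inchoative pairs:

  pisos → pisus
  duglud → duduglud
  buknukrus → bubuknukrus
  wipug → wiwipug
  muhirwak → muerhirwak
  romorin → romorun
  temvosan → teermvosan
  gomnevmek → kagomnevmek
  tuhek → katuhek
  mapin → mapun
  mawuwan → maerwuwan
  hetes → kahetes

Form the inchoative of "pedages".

kapedages

gomnevmek and muhirwak both end in -k yet inflect differently (kagomnevmek, muerhirwak), so the final letter is not what conditions the rule; the last vowel is.
"pedages" has last vowel 'e'. The stems whose last vowel is 'e' (gomnevmek → kagomnevmek, hetes → kahetes, tuhek → katuhek) add the prefix ka-.
The other patterns: stems whose last vowel is 'a' insert -er- after the first vowel; stems whose last vowel is 'u' repeat the first consonant+vowel as a prefix; stems whose last vowel is 'i' or 'o' change the last vowel to 'u'.
So pedages → kapedages.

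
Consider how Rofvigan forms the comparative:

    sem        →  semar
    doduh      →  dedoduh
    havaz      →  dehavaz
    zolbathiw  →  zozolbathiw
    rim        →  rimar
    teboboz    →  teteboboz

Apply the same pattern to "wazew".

"wazew" has 2 vowels. The stems with 2 vowels (havaz → dehavaz, doduh → dedoduh) add the prefix de-.
So wazew → dewazew.

dewazew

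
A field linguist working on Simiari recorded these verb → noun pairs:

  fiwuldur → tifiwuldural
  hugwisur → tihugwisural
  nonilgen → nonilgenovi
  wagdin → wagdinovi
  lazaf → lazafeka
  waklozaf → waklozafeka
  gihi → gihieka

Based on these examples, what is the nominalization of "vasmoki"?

"vasmoki" ends in -i. The one such stem in the data (gihi → gihieka) adds -eka, so the same rule applies.
So vasmoki → vasmokieka.

vasmokieka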